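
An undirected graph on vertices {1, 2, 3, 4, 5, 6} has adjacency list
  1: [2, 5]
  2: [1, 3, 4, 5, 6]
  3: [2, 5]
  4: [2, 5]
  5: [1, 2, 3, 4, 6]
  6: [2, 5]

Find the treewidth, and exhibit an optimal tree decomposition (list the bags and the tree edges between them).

Treewidth 2.
One optimal decomposition is:
Bags: B1 = {1, 2, 5}  B2 = {2, 5, 6}  B3 = {2, 4, 5}  B4 = {2, 3, 5}
Tree: B1–B2, B2–B3, B1–B4

Every bag has size at most 3, so the width is 3 − 1 = 2 and tw(G) ≤ 2. For the lower bound, the 3 vertices {1, 2, 5} are pairwise adjacent, and any tree decomposition puts a clique entirely inside one bag — forcing width ≥ 2. Combining the bounds, tw(G) = 2.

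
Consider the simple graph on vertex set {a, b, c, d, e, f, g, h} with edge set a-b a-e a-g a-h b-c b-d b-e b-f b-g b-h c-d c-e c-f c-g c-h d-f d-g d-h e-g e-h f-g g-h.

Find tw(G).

4

A width-4 tree decomposition is:
Bags: B1 = {b, c, d, g, h}  B2 = {b, c, e, g, h}  B3 = {a, b, e, g, h}  B4 = {b, c, d, f, g}
Tree: B1–B2, B2–B3, B1–B4
The largest bag has 5 vertices, giving width 4; this decomposition certifies tw(G) ≤ 4. On the other hand G contains the 5-clique {b, c, d, g, h}. A clique must lie in a single bag of any decomposition, so no decomposition can have width below 4. Combining the bounds, tw(G) = 4.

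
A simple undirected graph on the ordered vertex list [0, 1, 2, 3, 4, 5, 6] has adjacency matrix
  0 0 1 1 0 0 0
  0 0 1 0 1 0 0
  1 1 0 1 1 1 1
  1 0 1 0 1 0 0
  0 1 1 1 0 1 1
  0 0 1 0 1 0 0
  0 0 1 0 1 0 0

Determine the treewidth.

2

A width-2 tree decomposition is:
Bags: B1 = {2, 4, 5}  B2 = {2, 4, 6}  B3 = {2, 3, 4}  B4 = {1, 2, 4}  B5 = {0, 2, 3}
Tree: B1–B2, B2–B3, B1–B4, B3–B5
Every bag has size at most 3, so the width is 3 − 1 = 2 and tw(G) ≤ 2. For the lower bound, the 3 vertices {0, 2, 3} are pairwise adjacent, and any tree decomposition puts a clique entirely inside one bag — forcing width ≥ 2. The upper and lower bounds meet at 2, so that is the treewidth.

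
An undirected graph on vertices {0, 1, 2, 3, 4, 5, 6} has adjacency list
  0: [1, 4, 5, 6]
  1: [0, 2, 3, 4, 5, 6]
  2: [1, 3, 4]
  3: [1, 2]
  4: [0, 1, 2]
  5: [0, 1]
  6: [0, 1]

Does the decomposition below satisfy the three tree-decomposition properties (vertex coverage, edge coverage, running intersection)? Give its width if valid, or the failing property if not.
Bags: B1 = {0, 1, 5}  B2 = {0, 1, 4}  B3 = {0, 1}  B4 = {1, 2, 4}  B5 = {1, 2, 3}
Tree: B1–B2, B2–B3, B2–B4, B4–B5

No — vertex 6 appears in no bag.

A tree decomposition must satisfy three properties: every vertex lies in some bag; for every edge, both endpoints lie together in some bag; and for every vertex, the bags containing it form a connected subtree. Here vertex 6 appears in no bag, so the decomposition is invalid.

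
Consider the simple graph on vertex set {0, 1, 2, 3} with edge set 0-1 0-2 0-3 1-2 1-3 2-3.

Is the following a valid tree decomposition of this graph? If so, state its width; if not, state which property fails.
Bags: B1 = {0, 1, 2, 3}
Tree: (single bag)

Vertex coverage: the bags together contain {0, 1, 2, 3}, the full vertex set. Edge coverage: each edge of G has both endpoints in at least one bag. Running intersection: for every vertex, the bags containing it form a connected subtree. All three properties hold, so this is a valid tree decomposition of width max|bag| − 1 = 3, and hence tw(G) ≤ 3.

Yes; width 3.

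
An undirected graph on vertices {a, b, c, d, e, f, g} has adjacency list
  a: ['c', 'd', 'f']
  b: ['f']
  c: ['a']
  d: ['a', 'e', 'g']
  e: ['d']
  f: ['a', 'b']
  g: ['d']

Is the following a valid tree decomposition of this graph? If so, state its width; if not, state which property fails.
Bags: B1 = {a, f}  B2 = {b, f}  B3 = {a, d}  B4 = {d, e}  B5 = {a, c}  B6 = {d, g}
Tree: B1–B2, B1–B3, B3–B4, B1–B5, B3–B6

Yes; width 1.

Every vertex of G appears in some bag (union = {a, b, c, d, e, f, g}); every edge is covered by a bag; and for each vertex v the set of bags containing v is connected in the bag tree. The decomposition is therefore valid. The largest bag has 2 vertices, so the width is 1.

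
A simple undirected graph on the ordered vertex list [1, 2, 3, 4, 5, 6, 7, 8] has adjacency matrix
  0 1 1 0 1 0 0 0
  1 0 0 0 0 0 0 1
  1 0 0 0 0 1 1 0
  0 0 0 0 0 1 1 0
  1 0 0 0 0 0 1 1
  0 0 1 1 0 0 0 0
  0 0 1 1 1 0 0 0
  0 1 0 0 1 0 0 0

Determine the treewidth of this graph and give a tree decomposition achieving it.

Each bag holds 3 vertices, so the decomposition has width 2, which upper-bounds the treewidth. The edges 6–4–7–3–6 form a cycle, so G is not a tree and its treewidth is at least 2. Hence tw(G) = 2 exactly.

Treewidth 2.
One such decomposition:
Bags: B1 = {3, 4, 6}  B2 = {3, 4, 7}  B3 = {1, 3, 7}  B4 = {1, 5, 7}  B5 = {1, 2, 5}  B6 = {2, 5, 8}
Tree: B1–B2, B2–B3, B3–B4, B4–B5, B5–B6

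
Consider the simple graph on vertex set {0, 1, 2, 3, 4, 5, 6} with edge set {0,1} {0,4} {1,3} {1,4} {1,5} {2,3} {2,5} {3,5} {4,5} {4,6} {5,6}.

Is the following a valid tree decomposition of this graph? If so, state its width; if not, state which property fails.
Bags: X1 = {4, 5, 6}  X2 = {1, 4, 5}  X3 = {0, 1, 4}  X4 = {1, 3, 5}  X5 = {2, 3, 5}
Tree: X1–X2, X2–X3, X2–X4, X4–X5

Yes; width 2.

Vertex coverage: the bags together contain {0, 1, 2, 3, 4, 5, 6}, the full vertex set. Edge coverage: each edge of G has both endpoints in at least one bag. Running intersection: for every vertex, the bags containing it form a connected subtree. All three properties hold, so this is a valid tree decomposition of width max|bag| − 1 = 2, and hence tw(G) ≤ 2.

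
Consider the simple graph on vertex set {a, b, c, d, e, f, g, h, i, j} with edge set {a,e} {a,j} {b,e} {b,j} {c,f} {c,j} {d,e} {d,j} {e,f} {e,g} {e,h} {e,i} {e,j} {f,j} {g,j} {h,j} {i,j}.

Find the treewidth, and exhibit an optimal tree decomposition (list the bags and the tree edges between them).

Every bag has size at most 3, so the width is 3 − 1 = 2 and tw(G) ≤ 2. On the other hand G contains the 3-clique {d, e, j}. A clique must lie in a single bag of any decomposition, so no decomposition can have width below 2. Therefore the treewidth is 2.

Treewidth 2.
One optimal decomposition is:
Bags: B1 = {e, g, j}  B2 = {b, e, j}  B3 = {d, e, j}  B4 = {a, e, j}  B5 = {e, h, j}  B6 = {e, f, j}  B7 = {e, i, j}  B8 = {c, f, j}
Tree: B1–B2, B2–B3, B1–B4, B2–B5, B1–B6, B1–B7, B6–B8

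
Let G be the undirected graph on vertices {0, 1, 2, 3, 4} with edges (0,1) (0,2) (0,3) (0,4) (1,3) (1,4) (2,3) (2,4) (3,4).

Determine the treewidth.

A width-3 tree decomposition is:
Bags: B1 = {0, 1, 3, 4}  B2 = {0, 2, 3, 4}
Tree: B1–B2
Every bag has size at most 4, so the width is 4 − 1 = 3 and tw(G) ≤ 3. For the lower bound, the 4 vertices {0, 1, 3, 4} are pairwise adjacent, and any tree decomposition puts a clique entirely inside one bag — forcing width ≥ 3. Therefore the treewidth is 3.

3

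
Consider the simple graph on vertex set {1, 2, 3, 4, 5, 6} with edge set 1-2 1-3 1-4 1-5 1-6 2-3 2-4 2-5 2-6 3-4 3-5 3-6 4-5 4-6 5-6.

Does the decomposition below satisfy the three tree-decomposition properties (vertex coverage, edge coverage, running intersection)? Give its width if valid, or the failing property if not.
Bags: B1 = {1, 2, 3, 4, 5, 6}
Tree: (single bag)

Yes; width 5.

Vertex coverage: the bags together contain {1, 2, 3, 4, 5, 6}, the full vertex set. Edge coverage: each edge of G has both endpoints in at least one bag. Running intersection: for every vertex, the bags containing it form a connected subtree. All three properties hold, so this is a valid tree decomposition of width max|bag| − 1 = 5, and hence tw(G) ≤ 5.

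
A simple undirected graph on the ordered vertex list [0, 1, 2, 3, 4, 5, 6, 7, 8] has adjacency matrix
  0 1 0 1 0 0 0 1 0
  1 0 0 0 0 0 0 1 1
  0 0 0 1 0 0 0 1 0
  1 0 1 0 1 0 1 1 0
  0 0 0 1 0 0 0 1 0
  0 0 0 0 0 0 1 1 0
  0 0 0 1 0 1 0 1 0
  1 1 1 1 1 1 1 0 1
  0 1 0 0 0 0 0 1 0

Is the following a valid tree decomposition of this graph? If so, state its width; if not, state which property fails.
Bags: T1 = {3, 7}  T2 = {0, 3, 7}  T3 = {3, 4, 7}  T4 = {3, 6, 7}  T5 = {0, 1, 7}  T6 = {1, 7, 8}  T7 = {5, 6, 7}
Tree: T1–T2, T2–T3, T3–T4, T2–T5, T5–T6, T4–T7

A tree decomposition must satisfy three properties: every vertex lies in some bag; for every edge, both endpoints lie together in some bag; and for every vertex, the bags containing it form a connected subtree. Here vertex 2 appears in no bag, so the decomposition is invalid.

No — vertex 2 appears in no bag.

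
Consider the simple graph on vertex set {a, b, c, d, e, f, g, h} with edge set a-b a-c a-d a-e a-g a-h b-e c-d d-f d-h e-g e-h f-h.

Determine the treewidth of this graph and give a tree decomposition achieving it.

Each bag holds 3 vertices, so the decomposition has width 2, which upper-bounds the treewidth. Conversely, {a, d, h} is a clique of size 3, and the vertices of any clique must share a bag in every tree decomposition; so some bag has ≥ 3 vertices and tw(G) ≥ 2. Hence tw(G) = 2 exactly.

Treewidth 2.
Bags: B1 = {a, b, e}  B2 = {a, e, h}  B3 = {a, d, h}  B4 = {a, e, g}  B5 = {d, f, h}  B6 = {a, c, d}
Tree: B1–B2, B2–B3, B1–B4, B3–B5, B3–B6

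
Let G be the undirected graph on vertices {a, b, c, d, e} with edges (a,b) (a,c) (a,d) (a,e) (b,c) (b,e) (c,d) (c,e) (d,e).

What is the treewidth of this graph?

3

A width-3 tree decomposition is:
Bags: B1 = {a, c, d, e}  B2 = {a, b, c, e}
Tree: B1–B2
The largest bag has 4 vertices, giving width 3; this decomposition certifies tw(G) ≤ 3. Conversely, {a, c, d, e} is a clique of size 4, and the vertices of any clique must share a bag in every tree decomposition; so some bag has ≥ 4 vertices and tw(G) ≥ 3. The upper and lower bounds meet at 3, so that is the treewidth.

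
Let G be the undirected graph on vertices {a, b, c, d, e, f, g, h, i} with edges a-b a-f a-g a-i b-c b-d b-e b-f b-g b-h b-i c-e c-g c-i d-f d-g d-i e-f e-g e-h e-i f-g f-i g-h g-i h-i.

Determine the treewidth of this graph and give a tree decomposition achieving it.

Treewidth 4.
Bags: B1 = {b, e, f, g, i}  B2 = {b, d, f, g, i}  B3 = {a, b, f, g, i}  B4 = {b, e, g, h, i}  B5 = {b, c, e, g, i}
Tree: B1–B2, B1–B3, B1–B4, B4–B5

Every bag has size at most 5, so the width is 5 − 1 = 4 and tw(G) ≤ 4. Conversely, {b, e, g, h, i} is a clique of size 5, and the vertices of any clique must share a bag in every tree decomposition; so some bag has ≥ 5 vertices and tw(G) ≥ 4. Therefore the treewidth is 4.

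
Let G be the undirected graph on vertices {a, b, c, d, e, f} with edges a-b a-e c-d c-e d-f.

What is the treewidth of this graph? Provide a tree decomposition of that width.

Every bag has size at most 2, so the width is 2 − 1 = 1 and tw(G) ≤ 1. Since G has at least one edge (e.g. f–d), it is not an edgeless graph, so tw(G) ≥ 1. The upper and lower bounds meet at 1, so that is the treewidth.

Treewidth 1.
One optimal decomposition is:
Bags: B1 = {d, f}  B2 = {c, d}  B3 = {c, e}  B4 = {a, e}  B5 = {a, b}
Tree: B1–B2, B2–B3, B3–B4, B4–B5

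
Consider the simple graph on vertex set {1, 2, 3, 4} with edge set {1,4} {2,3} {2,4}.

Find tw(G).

A width-1 tree decomposition is:
Bags: B1 = {1, 4}  B2 = {2, 4}  B3 = {2, 3}
Tree: B1–B2, B2–B3
The largest bag has 2 vertices, giving width 1; this decomposition certifies tw(G) ≤ 1. G has an edge, so its treewidth is at least 1. Combining the bounds, tw(G) = 1.

1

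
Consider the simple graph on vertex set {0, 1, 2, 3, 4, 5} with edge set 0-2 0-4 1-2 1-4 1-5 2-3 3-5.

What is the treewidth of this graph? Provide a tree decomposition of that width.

Every bag has size at most 3, so the width is 3 − 1 = 2 and tw(G) ≤ 2. Since 4–0–2–1–4 is a cycle in G, G is not acyclic. Forests are exactly the graphs of treewidth ≤ 1, so tw(G) ≥ 2. Therefore the treewidth is 2.

Treewidth 2.
Bags: B1 = {0, 1, 4}  B2 = {0, 1, 2}  B3 = {1, 2, 5}  B4 = {2, 3, 5}
Tree: B1–B2, B2–B3, B3–B4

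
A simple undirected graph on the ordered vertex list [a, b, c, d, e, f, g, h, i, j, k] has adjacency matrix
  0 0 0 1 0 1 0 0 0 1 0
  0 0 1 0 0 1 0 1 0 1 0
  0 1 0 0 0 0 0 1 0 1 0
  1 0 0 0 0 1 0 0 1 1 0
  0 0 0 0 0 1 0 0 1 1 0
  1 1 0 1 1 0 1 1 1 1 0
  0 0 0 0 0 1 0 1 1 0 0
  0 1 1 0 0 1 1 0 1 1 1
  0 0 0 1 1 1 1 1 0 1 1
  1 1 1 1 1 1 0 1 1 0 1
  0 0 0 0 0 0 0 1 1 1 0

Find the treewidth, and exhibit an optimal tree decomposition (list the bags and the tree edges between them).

Every bag has size at most 4, so the width is 4 − 1 = 3 and tw(G) ≤ 3. For the lower bound, the 4 vertices {f, g, h, i} are pairwise adjacent, and any tree decomposition puts a clique entirely inside one bag — forcing width ≥ 3. Therefore the treewidth is 3.

Treewidth 3.
One optimal decomposition is:
Bags: B1 = {f, h, i, j}  B2 = {d, f, i, j}  B3 = {e, f, i, j}  B4 = {b, f, h, j}  B5 = {a, d, f, j}  B6 = {f, g, h, i}  B7 = {h, i, j, k}  B8 = {b, c, h, j}
Tree: B1–B2, B2–B3, B1–B4, B2–B5, B1–B6, B1–B7, B4–B8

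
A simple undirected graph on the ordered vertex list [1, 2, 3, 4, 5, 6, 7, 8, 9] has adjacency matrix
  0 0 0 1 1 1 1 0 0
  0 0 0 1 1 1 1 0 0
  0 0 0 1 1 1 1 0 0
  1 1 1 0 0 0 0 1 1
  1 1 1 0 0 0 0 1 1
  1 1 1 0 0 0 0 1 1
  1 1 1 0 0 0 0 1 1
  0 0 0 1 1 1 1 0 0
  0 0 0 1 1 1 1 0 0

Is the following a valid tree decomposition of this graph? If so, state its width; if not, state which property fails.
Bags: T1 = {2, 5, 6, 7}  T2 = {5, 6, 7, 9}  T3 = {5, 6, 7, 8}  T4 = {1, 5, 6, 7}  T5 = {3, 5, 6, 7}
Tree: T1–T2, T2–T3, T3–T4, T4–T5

A tree decomposition must satisfy three properties: every vertex lies in some bag; for every edge, both endpoints lie together in some bag; and for every vertex, the bags containing it form a connected subtree. Here vertex 4 appears in no bag, so the decomposition is invalid.

No — vertex 4 appears in no bag.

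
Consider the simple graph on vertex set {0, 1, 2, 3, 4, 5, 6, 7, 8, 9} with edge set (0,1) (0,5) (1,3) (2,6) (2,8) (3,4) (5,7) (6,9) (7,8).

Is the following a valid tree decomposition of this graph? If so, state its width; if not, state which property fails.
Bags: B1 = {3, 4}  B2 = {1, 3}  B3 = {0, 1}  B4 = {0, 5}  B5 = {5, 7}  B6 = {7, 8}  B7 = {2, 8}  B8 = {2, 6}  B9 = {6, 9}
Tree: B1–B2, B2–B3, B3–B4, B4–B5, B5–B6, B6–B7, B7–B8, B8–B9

Yes; width 1.

Checking the three conditions: (i) the bags cover all of {0, 1, 2, 3, 4, 5, 6, 7, 8, 9}; (ii) for each edge, some bag contains both endpoints; (iii) the bags containing any fixed vertex form a subtree. All hold, so the decomposition is valid with width 2 − 1 = 1.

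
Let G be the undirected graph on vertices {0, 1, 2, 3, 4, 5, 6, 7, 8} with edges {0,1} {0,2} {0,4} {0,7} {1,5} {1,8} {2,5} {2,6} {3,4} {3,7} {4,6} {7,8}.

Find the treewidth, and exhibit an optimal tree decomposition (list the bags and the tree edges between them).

Every bag has size at most 4, so the width is 4 − 1 = 3 and tw(G) ≤ 3. For the lower bound: the 4 vertex sets {3,4,6}, {7}, {0}, {1,2,5,8} are disjoint, each induces a connected subgraph, and every pair is joined by at least one edge of G. Contracting each set to a single vertex therefore yields K_{4} as a minor, and since treewidth is minor-monotone, tw(G) ≥ tw(K_{4}) = 3. Hence tw(G) = 3 exactly.

Treewidth 3.
Bags: B1 = {3, 4, 6, 7}  B2 = {0, 4, 6, 7}  B3 = {0, 2, 6, 7}  B4 = {0, 2, 7, 8}  B5 = {0, 1, 2, 8}  B6 = {1, 2, 5, 8}
Tree: B1–B2, B2–B3, B3–B4, B4–B5, B5–B6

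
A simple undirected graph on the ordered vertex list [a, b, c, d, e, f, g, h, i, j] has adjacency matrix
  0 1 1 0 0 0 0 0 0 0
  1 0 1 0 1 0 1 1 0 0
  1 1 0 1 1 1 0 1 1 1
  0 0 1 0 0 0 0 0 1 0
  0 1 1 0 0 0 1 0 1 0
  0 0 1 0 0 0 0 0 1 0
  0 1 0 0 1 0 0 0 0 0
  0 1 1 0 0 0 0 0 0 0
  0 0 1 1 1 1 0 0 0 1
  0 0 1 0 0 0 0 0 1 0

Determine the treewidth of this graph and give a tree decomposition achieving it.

The largest bag has 3 vertices, giving width 2; this decomposition certifies tw(G) ≤ 2. For the lower bound, the 3 vertices {b, e, g} are pairwise adjacent, and any tree decomposition puts a clique entirely inside one bag — forcing width ≥ 2. Combining the bounds, tw(G) = 2.

Treewidth 2.
One such decomposition:
Bags: B1 = {c, e, i}  B2 = {c, i, j}  B3 = {c, d, i}  B4 = {b, c, e}  B5 = {b, c, h}  B6 = {b, e, g}  B7 = {a, b, c}  B8 = {c, f, i}
Tree: B1–B2, B2–B3, B1–B4, B4–B5, B4–B6, B4–B7, B1–B8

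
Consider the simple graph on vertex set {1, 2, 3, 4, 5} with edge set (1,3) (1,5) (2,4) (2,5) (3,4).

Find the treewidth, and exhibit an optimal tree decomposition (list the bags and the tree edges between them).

Treewidth 2.
One optimal decomposition is:
Bags: B1 = {1, 3, 5}  B2 = {2, 3, 5}  B3 = {2, 3, 4}
Tree: B1–B2, B2–B3

Every bag has size at most 3, so the width is 3 − 1 = 2 and tw(G) ≤ 2. Since 3–1–5–2–4–3 is a cycle in G, G is not acyclic. Forests are exactly the graphs of treewidth ≤ 1, so tw(G) ≥ 2. Combining the bounds, tw(G) = 2.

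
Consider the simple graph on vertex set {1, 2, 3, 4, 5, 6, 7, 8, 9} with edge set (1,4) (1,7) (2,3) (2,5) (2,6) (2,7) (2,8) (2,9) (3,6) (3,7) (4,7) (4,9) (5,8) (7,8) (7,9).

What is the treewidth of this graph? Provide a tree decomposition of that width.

Each bag holds 3 vertices, so the decomposition has width 2, which upper-bounds the treewidth. On the other hand G contains the 3-clique {1, 4, 7}. A clique must lie in a single bag of any decomposition, so no decomposition can have width below 2. Hence tw(G) = 2 exactly.

Treewidth 2.
One such decomposition:
Bags: B1 = {2, 3, 7}  B2 = {2, 7, 9}  B3 = {4, 7, 9}  B4 = {2, 7, 8}  B5 = {2, 3, 6}  B6 = {1, 4, 7}  B7 = {2, 5, 8}
Tree: B1–B2, B2–B3, B1–B4, B1–B5, B3–B6, B4–B7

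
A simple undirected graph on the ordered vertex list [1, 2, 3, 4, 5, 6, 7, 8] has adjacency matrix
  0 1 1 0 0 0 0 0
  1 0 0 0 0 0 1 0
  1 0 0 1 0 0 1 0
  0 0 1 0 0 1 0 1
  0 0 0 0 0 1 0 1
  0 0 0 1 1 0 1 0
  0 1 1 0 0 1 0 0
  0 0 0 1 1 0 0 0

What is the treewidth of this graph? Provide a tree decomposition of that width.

Every bag has size at most 3, so the width is 3 − 1 = 2 and tw(G) ≤ 2. For the lower bound, G contains the cycle 2–1–3–7–2, so G is not a forest; only forests have treewidth ≤ 1, hence tw(G) ≥ 2. The upper and lower bounds meet at 2, so that is the treewidth.

Treewidth 2.
One optimal decomposition is:
Bags: B1 = {1, 2, 7}  B2 = {1, 3, 7}  B3 = {3, 6, 7}  B4 = {3, 4, 6}  B5 = {4, 5, 6}  B6 = {4, 5, 8}
Tree: B1–B2, B2–B3, B3–B4, B4–B5, B5–B6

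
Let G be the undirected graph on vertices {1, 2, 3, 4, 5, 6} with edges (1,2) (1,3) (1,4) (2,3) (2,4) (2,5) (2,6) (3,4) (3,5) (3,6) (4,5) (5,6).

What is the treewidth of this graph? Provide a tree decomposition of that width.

Every bag has size at most 4, so the width is 4 − 1 = 3 and tw(G) ≤ 3. Conversely, {1, 2, 3, 4} is a clique of size 4, and the vertices of any clique must share a bag in every tree decomposition; so some bag has ≥ 4 vertices and tw(G) ≥ 3. Combining the bounds, tw(G) = 3.

Treewidth 3.
One such decomposition:
Bags: B1 = {1, 2, 3, 4}  B2 = {2, 3, 4, 5}  B3 = {2, 3, 5, 6}
Tree: B1–B2, B2–B3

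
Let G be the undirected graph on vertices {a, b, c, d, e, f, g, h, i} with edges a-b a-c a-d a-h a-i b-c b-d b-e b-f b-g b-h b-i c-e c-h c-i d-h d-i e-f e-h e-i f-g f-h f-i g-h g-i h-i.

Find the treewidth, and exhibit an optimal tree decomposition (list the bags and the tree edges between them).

The largest bag has 5 vertices, giving width 4; this decomposition certifies tw(G) ≤ 4. Conversely, {a, b, d, h, i} is a clique of size 5, and the vertices of any clique must share a bag in every tree decomposition; so some bag has ≥ 5 vertices and tw(G) ≥ 4. Hence tw(G) = 4 exactly.

Treewidth 4.
One such decomposition:
Bags: B1 = {b, e, f, h, i}  B2 = {b, c, e, h, i}  B3 = {b, f, g, h, i}  B4 = {a, b, c, h, i}  B5 = {a, b, d, h, i}
Tree: B1–B2, B1–B3, B2–B4, B4–B5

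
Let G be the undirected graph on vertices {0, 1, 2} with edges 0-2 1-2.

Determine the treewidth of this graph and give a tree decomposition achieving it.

Treewidth 1.
One such decomposition:
Bags: B1 = {0, 2}  B2 = {1, 2}
Tree: B1–B2

Each bag holds 2 vertices, so the decomposition has width 1, which upper-bounds the treewidth. Since G has at least one edge (e.g. 2–0), it is not an edgeless graph, so tw(G) ≥ 1. Hence tw(G) = 1 exactly.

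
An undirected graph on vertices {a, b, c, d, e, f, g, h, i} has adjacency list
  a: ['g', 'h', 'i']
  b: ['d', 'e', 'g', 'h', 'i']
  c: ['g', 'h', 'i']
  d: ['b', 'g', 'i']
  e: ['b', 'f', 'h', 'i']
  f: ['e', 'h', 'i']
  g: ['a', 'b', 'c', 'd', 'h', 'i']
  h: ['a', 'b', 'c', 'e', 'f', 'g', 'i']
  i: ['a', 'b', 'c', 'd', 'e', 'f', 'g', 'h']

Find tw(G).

3

A width-3 tree decomposition is:
Bags: B1 = {c, g, h, i}  B2 = {b, g, h, i}  B3 = {b, e, h, i}  B4 = {b, d, g, i}  B5 = {e, f, h, i}  B6 = {a, g, h, i}
Tree: B1–B2, B2–B3, B2–B4, B3–B5, B1–B6
The largest bag has 4 vertices, giving width 3; this decomposition certifies tw(G) ≤ 3. On the other hand G contains the 4-clique {b, d, g, i}. A clique must lie in a single bag of any decomposition, so no decomposition can have width below 3. Therefore the treewidth is 3.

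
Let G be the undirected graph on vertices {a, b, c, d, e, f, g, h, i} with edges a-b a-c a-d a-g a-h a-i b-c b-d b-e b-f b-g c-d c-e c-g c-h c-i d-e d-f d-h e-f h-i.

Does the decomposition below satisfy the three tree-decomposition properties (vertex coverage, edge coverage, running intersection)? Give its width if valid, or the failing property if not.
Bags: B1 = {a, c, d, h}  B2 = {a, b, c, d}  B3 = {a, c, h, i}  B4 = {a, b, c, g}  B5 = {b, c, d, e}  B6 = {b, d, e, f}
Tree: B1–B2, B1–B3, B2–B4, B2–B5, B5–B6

Every vertex of G appears in some bag (union = {a, b, c, d, e, f, g, h, i}); every edge is covered by a bag; and for each vertex v the set of bags containing v is connected in the bag tree. The decomposition is therefore valid. The largest bag has 4 vertices, so the width is 3.

Yes; width 3.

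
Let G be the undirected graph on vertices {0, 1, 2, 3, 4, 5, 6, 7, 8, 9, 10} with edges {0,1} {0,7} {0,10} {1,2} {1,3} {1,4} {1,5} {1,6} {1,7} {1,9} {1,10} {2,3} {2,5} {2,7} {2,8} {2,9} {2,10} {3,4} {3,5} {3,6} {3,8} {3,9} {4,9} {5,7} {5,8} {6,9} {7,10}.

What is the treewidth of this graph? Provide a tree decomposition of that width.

Treewidth 3.
Bags: B1 = {1, 2, 3, 5}  B2 = {1, 2, 3, 9}  B3 = {1, 3, 4, 9}  B4 = {1, 2, 5, 7}  B5 = {2, 3, 5, 8}  B6 = {1, 3, 6, 9}  B7 = {1, 2, 7, 10}  B8 = {0, 1, 7, 10}
Tree: B1–B2, B2–B3, B1–B4, B1–B5, B3–B6, B4–B7, B7–B8

The largest bag has 4 vertices, giving width 3; this decomposition certifies tw(G) ≤ 3. For the lower bound, the 4 vertices {2, 3, 5, 8} are pairwise adjacent, and any tree decomposition puts a clique entirely inside one bag — forcing width ≥ 3. Combining the bounds, tw(G) = 3.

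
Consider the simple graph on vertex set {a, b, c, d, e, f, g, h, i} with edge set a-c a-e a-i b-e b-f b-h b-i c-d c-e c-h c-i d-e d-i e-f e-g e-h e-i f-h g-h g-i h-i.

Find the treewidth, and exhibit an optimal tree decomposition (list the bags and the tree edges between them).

Treewidth 3.
Bags: B1 = {c, e, h, i}  B2 = {c, d, e, i}  B3 = {b, e, h, i}  B4 = {a, c, e, i}  B5 = {b, e, f, h}  B6 = {e, g, h, i}
Tree: B1–B2, B1–B3, B2–B4, B3–B5, B1–B6

Each bag holds 4 vertices, so the decomposition has width 3, which upper-bounds the treewidth. For the lower bound, the 4 vertices {b, e, f, h} are pairwise adjacent, and any tree decomposition puts a clique entirely inside one bag — forcing width ≥ 3. Therefore the treewidth is 3.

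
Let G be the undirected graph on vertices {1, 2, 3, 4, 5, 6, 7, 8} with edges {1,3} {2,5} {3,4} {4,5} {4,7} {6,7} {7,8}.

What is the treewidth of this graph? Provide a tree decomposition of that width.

Treewidth 1.
One such decomposition:
Bags: B1 = {2, 5}  B2 = {4, 5}  B3 = {4, 7}  B4 = {6, 7}  B5 = {3, 4}  B6 = {1, 3}  B7 = {7, 8}
Tree: B1–B2, B2–B3, B3–B4, B2–B5, B5–B6, B3–B7

Every bag has size at most 2, so the width is 2 − 1 = 1 and tw(G) ≤ 1. Since G has at least one edge (e.g. 2–5), it is not an edgeless graph, so tw(G) ≥ 1. The upper and lower bounds meet at 1, so that is the treewidth.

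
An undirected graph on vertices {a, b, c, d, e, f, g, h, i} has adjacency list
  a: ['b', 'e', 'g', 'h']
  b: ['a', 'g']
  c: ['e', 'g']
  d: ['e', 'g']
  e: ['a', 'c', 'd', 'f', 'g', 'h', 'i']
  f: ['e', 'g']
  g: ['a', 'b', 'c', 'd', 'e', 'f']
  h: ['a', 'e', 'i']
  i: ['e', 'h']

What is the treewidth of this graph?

A width-2 tree decomposition is:
Bags: B1 = {a, e, h}  B2 = {e, h, i}  B3 = {a, e, g}  B4 = {a, b, g}  B5 = {e, f, g}  B6 = {c, e, g}  B7 = {d, e, g}
Tree: B1–B2, B1–B3, B3–B4, B3–B5, B3–B6, B6–B7
The largest bag has 3 vertices, giving width 2; this decomposition certifies tw(G) ≤ 2. For the lower bound, the 3 vertices {d, e, g} are pairwise adjacent, and any tree decomposition puts a clique entirely inside one bag — forcing width ≥ 2. Therefore the treewidth is 2.

2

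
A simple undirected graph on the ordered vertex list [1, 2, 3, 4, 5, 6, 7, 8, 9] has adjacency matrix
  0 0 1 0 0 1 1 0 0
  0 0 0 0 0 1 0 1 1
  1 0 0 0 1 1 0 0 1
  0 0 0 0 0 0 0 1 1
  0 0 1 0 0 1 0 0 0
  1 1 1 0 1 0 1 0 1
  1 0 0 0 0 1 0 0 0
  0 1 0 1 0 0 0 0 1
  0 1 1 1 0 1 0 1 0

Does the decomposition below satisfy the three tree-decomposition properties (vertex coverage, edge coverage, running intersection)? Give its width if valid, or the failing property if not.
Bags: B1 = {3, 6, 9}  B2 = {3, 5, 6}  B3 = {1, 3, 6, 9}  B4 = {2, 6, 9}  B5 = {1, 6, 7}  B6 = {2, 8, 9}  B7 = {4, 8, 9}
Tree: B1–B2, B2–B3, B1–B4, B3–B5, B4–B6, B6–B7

A tree decomposition must satisfy three properties: every vertex lies in some bag; for every edge, both endpoints lie together in some bag; and for every vertex, the bags containing it form a connected subtree. Here bags containing vertex 9 are not connected in the tree, so the decomposition is invalid.

No — bags containing vertex 9 are not connected in the tree.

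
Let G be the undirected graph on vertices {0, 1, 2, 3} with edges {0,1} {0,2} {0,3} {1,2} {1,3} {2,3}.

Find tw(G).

3

A width-3 tree decomposition is:
Bags: B1 = {0, 1, 2, 3}
Tree: (single bag)
With just one bag of size 4, the width is 4 − 1 = 3, so tw(G) ≤ 3. For the lower bound, the 4 vertices {0, 1, 2, 3} are pairwise adjacent, and any tree decomposition puts a clique entirely inside one bag — forcing width ≥ 3. Combining the bounds, tw(G) = 3.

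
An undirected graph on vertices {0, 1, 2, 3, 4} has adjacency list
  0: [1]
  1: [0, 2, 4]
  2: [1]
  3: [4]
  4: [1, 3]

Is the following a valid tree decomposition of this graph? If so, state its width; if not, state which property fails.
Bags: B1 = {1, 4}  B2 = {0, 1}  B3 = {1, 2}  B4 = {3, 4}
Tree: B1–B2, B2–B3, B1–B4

Yes; width 1.

Every vertex of G appears in some bag (union = {0, 1, 2, 3, 4}); every edge is covered by a bag; and for each vertex v the set of bags containing v is connected in the bag tree. The decomposition is therefore valid. The largest bag has 2 vertices, so the width is 1.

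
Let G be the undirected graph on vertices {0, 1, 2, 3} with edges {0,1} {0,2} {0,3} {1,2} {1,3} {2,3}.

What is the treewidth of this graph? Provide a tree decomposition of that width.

With just one bag of size 4, the width is 4 − 1 = 3, so tw(G) ≤ 3. Conversely, {0, 1, 2, 3} is a clique of size 4, and the vertices of any clique must share a bag in every tree decomposition; so some bag has ≥ 4 vertices and tw(G) ≥ 3. The upper and lower bounds meet at 3, so that is the treewidth.

Treewidth 3.
One such decomposition:
Bags: B1 = {0, 1, 2, 3}
Tree: (single bag)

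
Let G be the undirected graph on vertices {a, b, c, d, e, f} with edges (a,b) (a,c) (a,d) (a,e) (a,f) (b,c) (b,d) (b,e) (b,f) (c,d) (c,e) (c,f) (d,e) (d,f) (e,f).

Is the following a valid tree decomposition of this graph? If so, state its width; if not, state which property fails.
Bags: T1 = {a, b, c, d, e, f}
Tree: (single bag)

Yes; width 5.

Checking the three conditions: (i) the bags cover all of {a, b, c, d, e, f}; (ii) for each edge, some bag contains both endpoints; (iii) the bags containing any fixed vertex form a subtree. All hold, so the decomposition is valid with width 6 − 1 = 5.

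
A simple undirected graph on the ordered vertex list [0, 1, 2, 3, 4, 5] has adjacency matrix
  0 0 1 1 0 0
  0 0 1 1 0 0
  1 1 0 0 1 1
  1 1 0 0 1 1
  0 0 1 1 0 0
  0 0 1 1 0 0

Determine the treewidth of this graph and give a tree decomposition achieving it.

The largest bag has 3 vertices, giving width 2; this decomposition certifies tw(G) ≤ 2. Since 1–2–5–3–1 is a cycle in G, G is not acyclic. Forests are exactly the graphs of treewidth ≤ 1, so tw(G) ≥ 2. Therefore the treewidth is 2.

Treewidth 2.
One optimal decomposition is:
Bags: B1 = {1, 2, 3}  B2 = {2, 3, 5}  B3 = {2, 3, 4}  B4 = {0, 2, 3}
Tree: B1–B2, B2–B3, B3–B4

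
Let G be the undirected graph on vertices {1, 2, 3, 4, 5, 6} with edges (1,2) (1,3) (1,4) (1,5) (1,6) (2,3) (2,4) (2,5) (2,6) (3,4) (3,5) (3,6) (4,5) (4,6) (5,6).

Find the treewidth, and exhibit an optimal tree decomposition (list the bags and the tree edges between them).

Treewidth 5.
One optimal decomposition is:
Bags: B1 = {1, 2, 3, 4, 5, 6}
Tree: (single bag)

A single bag containing all 6 vertices is trivially a valid decomposition of width 5. For the lower bound, the 6 vertices {1, 2, 3, 4, 5, 6} are pairwise adjacent, and any tree decomposition puts a clique entirely inside one bag — forcing width ≥ 5. Therefore the treewidth is 5.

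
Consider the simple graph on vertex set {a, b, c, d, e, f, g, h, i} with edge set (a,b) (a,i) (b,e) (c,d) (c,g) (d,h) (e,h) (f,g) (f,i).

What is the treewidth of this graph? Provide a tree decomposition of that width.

Treewidth 2.
One such decomposition:
Bags: B1 = {d, e, h}  B2 = {b, d, e}  B3 = {a, b, d}  B4 = {a, d, i}  B5 = {d, f, i}  B6 = {d, f, g}  B7 = {c, d, g}
Tree: B1–B2, B2–B3, B3–B4, B4–B5, B5–B6, B6–B7

Each bag holds 3 vertices, so the decomposition has width 2, which upper-bounds the treewidth. Since d–h–e–b–a–i–f–g–c–d is a cycle in G, G is not acyclic. Forests are exactly the graphs of treewidth ≤ 1, so tw(G) ≥ 2. The upper and lower bounds meet at 2, so that is the treewidth.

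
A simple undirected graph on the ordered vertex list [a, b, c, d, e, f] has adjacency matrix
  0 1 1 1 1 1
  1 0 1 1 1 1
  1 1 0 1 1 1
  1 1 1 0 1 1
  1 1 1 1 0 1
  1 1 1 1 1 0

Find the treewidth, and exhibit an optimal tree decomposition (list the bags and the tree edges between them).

Treewidth 5.
One such decomposition:
Bags: B1 = {a, b, c, d, e, f}
Tree: (single bag)

A single bag containing all 6 vertices is trivially a valid decomposition of width 5. Conversely, {a, b, c, d, e, f} is a clique of size 6, and the vertices of any clique must share a bag in every tree decomposition; so some bag has ≥ 6 vertices and tw(G) ≥ 5. Hence tw(G) = 5 exactly.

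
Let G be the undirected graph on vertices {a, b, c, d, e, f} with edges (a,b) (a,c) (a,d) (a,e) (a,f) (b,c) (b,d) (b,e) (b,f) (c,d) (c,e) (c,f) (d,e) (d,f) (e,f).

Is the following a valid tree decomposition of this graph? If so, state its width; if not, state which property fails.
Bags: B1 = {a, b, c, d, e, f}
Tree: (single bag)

Every vertex of G appears in some bag (union = {a, b, c, d, e, f}); every edge is covered by a bag; and for each vertex v the set of bags containing v is connected in the bag tree. The decomposition is therefore valid. The largest bag has 6 vertices, so the width is 5.

Yes; width 5.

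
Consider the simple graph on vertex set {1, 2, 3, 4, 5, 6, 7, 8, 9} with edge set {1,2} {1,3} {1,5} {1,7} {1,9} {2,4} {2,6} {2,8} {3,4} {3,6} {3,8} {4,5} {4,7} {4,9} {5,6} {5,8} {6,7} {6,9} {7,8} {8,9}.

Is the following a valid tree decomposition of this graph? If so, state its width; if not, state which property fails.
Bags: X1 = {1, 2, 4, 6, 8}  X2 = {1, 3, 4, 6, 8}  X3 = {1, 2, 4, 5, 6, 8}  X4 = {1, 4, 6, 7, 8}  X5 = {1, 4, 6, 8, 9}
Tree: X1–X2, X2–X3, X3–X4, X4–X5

A tree decomposition must satisfy three properties: every vertex lies in some bag; for every edge, both endpoints lie together in some bag; and for every vertex, the bags containing it form a connected subtree. Here bags containing vertex 2 are not connected in the tree, so the decomposition is invalid.

No — bags containing vertex 2 are not connected in the tree.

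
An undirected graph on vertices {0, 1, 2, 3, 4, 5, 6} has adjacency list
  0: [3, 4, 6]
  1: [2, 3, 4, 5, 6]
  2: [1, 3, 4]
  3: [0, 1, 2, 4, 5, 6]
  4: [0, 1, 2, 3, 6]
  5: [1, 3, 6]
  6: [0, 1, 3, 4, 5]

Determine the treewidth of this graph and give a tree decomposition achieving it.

Treewidth 3.
One such decomposition:
Bags: B1 = {1, 3, 4, 6}  B2 = {1, 3, 5, 6}  B3 = {1, 2, 3, 4}  B4 = {0, 3, 4, 6}
Tree: B1–B2, B1–B3, B1–B4

Every bag has size at most 4, so the width is 4 − 1 = 3 and tw(G) ≤ 3. On the other hand G contains the 4-clique {0, 3, 4, 6}. A clique must lie in a single bag of any decomposition, so no decomposition can have width below 3. Combining the bounds, tw(G) = 3.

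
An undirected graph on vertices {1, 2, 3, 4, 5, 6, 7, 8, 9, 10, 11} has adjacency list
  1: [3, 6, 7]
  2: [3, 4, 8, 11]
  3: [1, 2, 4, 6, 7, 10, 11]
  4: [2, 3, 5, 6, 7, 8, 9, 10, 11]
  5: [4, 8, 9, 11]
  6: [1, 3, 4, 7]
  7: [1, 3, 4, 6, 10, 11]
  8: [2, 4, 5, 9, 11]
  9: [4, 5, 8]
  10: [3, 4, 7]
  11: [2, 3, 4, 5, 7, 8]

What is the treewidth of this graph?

3

A width-3 tree decomposition is:
Bags: B1 = {2, 3, 4, 11}  B2 = {3, 4, 7, 11}  B3 = {3, 4, 6, 7}  B4 = {2, 4, 8, 11}  B5 = {4, 5, 8, 11}  B6 = {3, 4, 7, 10}  B7 = {1, 3, 6, 7}  B8 = {4, 5, 8, 9}
Tree: B1–B2, B2–B3, B1–B4, B4–B5, B2–B6, B3–B7, B5–B8
Every bag has size at most 4, so the width is 4 − 1 = 3 and tw(G) ≤ 3. Conversely, {1, 3, 6, 7} is a clique of size 4, and the vertices of any clique must share a bag in every tree decomposition; so some bag has ≥ 4 vertices and tw(G) ≥ 3. Hence tw(G) = 3 exactly.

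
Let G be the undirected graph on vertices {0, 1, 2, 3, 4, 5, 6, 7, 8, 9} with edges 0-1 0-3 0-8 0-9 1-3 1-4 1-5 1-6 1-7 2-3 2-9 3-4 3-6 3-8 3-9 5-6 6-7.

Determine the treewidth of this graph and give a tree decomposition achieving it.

Treewidth 2.
One such decomposition:
Bags: B1 = {1, 3, 6}  B2 = {1, 6, 7}  B3 = {0, 1, 3}  B4 = {1, 3, 4}  B5 = {0, 3, 8}  B6 = {0, 3, 9}  B7 = {1, 5, 6}  B8 = {2, 3, 9}
Tree: B1–B2, B1–B3, B1–B4, B3–B5, B5–B6, B1–B7, B6–B8

Each bag holds 3 vertices, so the decomposition has width 2, which upper-bounds the treewidth. For the lower bound, the 3 vertices {0, 3, 8} are pairwise adjacent, and any tree decomposition puts a clique entirely inside one bag — forcing width ≥ 2. The upper and lower bounds meet at 2, so that is the treewidth.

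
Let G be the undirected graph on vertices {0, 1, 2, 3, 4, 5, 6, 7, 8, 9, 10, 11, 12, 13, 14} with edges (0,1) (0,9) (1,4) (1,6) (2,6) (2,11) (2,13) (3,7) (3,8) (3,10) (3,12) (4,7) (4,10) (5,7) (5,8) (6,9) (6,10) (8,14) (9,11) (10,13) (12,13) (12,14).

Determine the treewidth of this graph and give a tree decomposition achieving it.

Treewidth 3.
One optimal decomposition is:
Bags: B1 = {5, 8, 12, 14}  B2 = {3, 5, 8, 12}  B3 = {3, 5, 7, 12}  B4 = {3, 7, 12, 13}  B5 = {3, 7, 10, 13}  B6 = {4, 7, 10, 13}  B7 = {2, 4, 10, 13}  B8 = {2, 4, 6, 10}  B9 = {1, 2, 4, 6}  B10 = {1, 2, 6, 11}  B11 = {1, 6, 9, 11}  B12 = {0, 1, 9, 11}
Tree: B1–B2, B2–B3, B3–B4, B4–B5, B5–B6, B6–B7, B7–B8, B8–B9, B9–B10, B10–B11, B11–B12

Every bag has size at most 4, so the width is 4 − 1 = 3 and tw(G) ≤ 3. For the lower bound: the 4 vertex sets {5,8,14}, {12}, {3}, {4,7,10,13} are disjoint, each induces a connected subgraph, and every pair is joined by at least one edge of G. Contracting each set to a single vertex therefore yields K_{4} as a minor, and since treewidth is minor-monotone, tw(G) ≥ tw(K_{4}) = 3. Therefore the treewidth is 3.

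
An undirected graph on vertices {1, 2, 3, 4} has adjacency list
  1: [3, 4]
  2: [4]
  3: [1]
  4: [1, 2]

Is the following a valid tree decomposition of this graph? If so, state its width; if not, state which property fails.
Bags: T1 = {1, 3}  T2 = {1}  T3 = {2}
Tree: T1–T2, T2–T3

No — vertex 4 appears in no bag.

A tree decomposition must satisfy three properties: every vertex lies in some bag; for every edge, both endpoints lie together in some bag; and for every vertex, the bags containing it form a connected subtree. Here vertex 4 appears in no bag, so the decomposition is invalid.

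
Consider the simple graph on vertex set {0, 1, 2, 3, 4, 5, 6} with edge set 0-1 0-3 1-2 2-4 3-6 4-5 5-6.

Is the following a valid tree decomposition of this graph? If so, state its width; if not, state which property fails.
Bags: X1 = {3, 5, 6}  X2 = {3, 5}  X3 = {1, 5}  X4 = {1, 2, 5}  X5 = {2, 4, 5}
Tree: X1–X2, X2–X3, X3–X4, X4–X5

A tree decomposition must satisfy three properties: every vertex lies in some bag; for every edge, both endpoints lie together in some bag; and for every vertex, the bags containing it form a connected subtree. Here vertex 0 appears in no bag, so the decomposition is invalid.

No — vertex 0 appears in no bag.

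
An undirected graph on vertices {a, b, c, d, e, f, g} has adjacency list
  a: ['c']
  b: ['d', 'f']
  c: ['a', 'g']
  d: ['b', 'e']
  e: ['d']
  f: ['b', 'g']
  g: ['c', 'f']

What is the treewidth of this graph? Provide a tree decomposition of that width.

Treewidth 1.
One such decomposition:
Bags: B1 = {d, e}  B2 = {b, d}  B3 = {b, f}  B4 = {f, g}  B5 = {c, g}  B6 = {a, c}
Tree: B1–B2, B2–B3, B3–B4, B4–B5, B5–B6

Each bag holds 2 vertices, so the decomposition has width 1, which upper-bounds the treewidth. G has an edge, so its treewidth is at least 1. Hence tw(G) = 1 exactly.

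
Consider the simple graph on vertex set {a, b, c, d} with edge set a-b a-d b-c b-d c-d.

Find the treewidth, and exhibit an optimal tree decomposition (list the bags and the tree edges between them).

Every bag has size at most 3, so the width is 3 − 1 = 2 and tw(G) ≤ 2. For the lower bound, the 3 vertices {b, c, d} are pairwise adjacent, and any tree decomposition puts a clique entirely inside one bag — forcing width ≥ 2. Combining the bounds, tw(G) = 2.

Treewidth 2.
Bags: B1 = {b, c, d}  B2 = {a, b, d}
Tree: B1–B2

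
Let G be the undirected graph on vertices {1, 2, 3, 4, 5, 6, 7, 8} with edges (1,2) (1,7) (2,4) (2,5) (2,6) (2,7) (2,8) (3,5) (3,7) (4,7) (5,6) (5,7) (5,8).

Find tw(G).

A width-2 tree decomposition is:
Bags: B1 = {2, 5, 7}  B2 = {1, 2, 7}  B3 = {2, 4, 7}  B4 = {2, 5, 6}  B5 = {3, 5, 7}  B6 = {2, 5, 8}
Tree: B1–B2, B1–B3, B1–B4, B1–B5, B1–B6
Each bag holds 3 vertices, so the decomposition has width 2, which upper-bounds the treewidth. On the other hand G contains the 3-clique {1, 2, 7}. A clique must lie in a single bag of any decomposition, so no decomposition can have width below 2. Combining the bounds, tw(G) = 2.

2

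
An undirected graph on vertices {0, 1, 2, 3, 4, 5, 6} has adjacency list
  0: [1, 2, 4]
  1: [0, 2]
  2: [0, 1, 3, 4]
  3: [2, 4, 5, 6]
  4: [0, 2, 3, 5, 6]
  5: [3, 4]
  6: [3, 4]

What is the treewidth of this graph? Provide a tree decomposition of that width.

The largest bag has 3 vertices, giving width 2; this decomposition certifies tw(G) ≤ 2. For the lower bound, the 3 vertices {0, 1, 2} are pairwise adjacent, and any tree decomposition puts a clique entirely inside one bag — forcing width ≥ 2. Therefore the treewidth is 2.

Treewidth 2.
One such decomposition:
Bags: B1 = {2, 3, 4}  B2 = {0, 2, 4}  B3 = {3, 4, 5}  B4 = {3, 4, 6}  B5 = {0, 1, 2}
Tree: B1–B2, B1–B3, B1–B4, B2–B5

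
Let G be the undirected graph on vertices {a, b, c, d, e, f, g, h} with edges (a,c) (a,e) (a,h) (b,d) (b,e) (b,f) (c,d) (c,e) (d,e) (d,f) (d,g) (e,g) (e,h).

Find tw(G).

A width-2 tree decomposition is:
Bags: B1 = {c, d, e}  B2 = {d, e, g}  B3 = {b, d, e}  B4 = {a, c, e}  B5 = {b, d, f}  B6 = {a, e, h}
Tree: B1–B2, B2–B3, B1–B4, B3–B5, B4–B6
The largest bag has 3 vertices, giving width 2; this decomposition certifies tw(G) ≤ 2. For the lower bound, the 3 vertices {d, e, g} are pairwise adjacent, and any tree decomposition puts a clique entirely inside one bag — forcing width ≥ 2. The upper and lower bounds meet at 2, so that is the treewidth.

2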